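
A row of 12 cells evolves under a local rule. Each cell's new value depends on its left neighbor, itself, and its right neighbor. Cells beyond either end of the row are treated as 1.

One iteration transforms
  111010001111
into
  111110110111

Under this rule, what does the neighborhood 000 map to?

1

At position 6 the neighborhood is 000; the next row has 1 there.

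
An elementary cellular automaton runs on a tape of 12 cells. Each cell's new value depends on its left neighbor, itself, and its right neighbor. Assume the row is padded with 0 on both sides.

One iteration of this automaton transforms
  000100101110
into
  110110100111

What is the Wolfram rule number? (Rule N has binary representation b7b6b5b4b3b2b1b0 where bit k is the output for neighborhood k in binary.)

213

position 9: 111 → 1  (bit 7 = 1)
position 10: 110 → 1  (bit 6 = 1)
position 7: 101 → 0  (bit 5 = 0)
position 4: 100 → 1  (bit 4 = 1)
position 8: 011 → 0  (bit 3 = 0)
position 3: 010 → 1  (bit 2 = 1)
position 2: 001 → 0  (bit 1 = 0)
position 0: 000 → 1  (bit 0 = 1)
bits b7..b0 = 11010101 = 213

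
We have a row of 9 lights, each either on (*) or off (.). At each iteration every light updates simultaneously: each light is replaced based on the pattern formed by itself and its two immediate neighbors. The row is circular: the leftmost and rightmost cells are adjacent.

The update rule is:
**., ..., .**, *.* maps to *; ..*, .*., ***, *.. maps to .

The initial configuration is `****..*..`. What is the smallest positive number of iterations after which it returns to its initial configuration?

*..*.....
.....***.
****.*.*.
*..**.*.*
*..***.**
*..*.***.
....**.**
.**.*****
*****...*
....*.*.*
.**..*.*.
.**...*..
.**.*...*
****..*..

14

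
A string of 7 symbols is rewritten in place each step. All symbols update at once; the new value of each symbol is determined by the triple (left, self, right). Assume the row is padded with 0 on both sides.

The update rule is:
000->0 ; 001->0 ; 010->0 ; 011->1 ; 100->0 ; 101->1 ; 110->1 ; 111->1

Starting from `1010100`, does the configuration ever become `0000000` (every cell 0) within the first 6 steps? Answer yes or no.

step 1: 0101000
step 2: 0010000
step 3: 0000000
all cells are 0 at step 3

yes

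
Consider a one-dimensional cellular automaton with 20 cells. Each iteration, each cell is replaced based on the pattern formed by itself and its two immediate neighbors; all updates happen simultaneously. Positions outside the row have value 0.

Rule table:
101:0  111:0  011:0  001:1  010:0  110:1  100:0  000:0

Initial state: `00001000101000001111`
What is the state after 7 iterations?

iteration 1: 00010001000000010001
iteration 2: 00100010000000100010
iteration 3: 01000100000001000100
iteration 4: 10001000000010001000
iteration 5: 00010000000100010000
iteration 6: 00100000001000100000
iteration 7: 01000000010001000000

01000000010001000000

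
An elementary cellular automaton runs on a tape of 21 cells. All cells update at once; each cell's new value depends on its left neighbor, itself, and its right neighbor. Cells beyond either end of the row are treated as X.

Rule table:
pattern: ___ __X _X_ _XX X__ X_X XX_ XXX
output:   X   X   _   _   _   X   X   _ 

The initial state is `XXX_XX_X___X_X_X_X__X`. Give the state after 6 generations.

__XX_XX__XX_X_X_X__X_
_X_XX_X_X_XX_X_X__X_X
X_X_XX_X_X_XX_X__X_X_
XX_X_XX_X_X_XX__X_X_X
_XX_X_XX_X_X_X_X_X_X_
X_XX_X_XX_X_X_X_X_X_X

X_XX_X_XX_X_X_X_X_X_X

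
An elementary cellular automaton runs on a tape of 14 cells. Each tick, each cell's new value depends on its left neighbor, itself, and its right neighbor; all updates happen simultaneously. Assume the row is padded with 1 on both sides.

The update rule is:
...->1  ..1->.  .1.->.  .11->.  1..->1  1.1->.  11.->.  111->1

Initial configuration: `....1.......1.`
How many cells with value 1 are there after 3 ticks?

4

tick 1: 111..111111...
tick 2: 11.1..1111.11.
tick 3: 1...1..11.....
count of 1: 4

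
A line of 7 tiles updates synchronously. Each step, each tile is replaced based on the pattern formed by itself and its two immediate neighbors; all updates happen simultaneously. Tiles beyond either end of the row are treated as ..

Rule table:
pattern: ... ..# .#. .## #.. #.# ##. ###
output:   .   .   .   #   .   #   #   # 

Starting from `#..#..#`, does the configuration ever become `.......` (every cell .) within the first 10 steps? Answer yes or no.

yes

step 1: .......
all cells are . at step 1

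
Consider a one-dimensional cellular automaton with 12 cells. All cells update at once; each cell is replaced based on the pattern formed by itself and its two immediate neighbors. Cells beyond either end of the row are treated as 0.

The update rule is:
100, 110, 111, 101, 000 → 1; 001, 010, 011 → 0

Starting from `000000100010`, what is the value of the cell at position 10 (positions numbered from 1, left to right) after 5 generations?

111110011001
011111001100
001111100111
100111110011
010011111001
position 10 holds 0

0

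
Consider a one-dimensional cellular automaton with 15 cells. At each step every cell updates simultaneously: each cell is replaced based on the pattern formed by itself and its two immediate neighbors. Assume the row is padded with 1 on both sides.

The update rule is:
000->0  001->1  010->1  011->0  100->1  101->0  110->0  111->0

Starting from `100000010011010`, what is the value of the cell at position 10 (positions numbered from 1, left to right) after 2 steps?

010000111100010
011001000010110
position 10 holds 0

0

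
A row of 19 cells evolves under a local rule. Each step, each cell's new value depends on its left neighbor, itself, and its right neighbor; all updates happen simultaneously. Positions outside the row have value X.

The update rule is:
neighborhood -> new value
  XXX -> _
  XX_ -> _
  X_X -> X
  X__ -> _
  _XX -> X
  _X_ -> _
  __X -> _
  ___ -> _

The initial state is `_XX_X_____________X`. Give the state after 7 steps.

XX_X______________X
__X_______________X
__________________X
__________________X  (fixed point — unchanged through step 7)

__________________X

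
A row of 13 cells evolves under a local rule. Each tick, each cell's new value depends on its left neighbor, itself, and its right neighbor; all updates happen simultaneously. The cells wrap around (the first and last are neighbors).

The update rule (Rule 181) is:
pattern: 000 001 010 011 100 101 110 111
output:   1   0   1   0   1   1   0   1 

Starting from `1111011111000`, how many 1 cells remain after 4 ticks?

8

0110101110110
0001110101001
1100101111101
1010110111010
count of 1: 8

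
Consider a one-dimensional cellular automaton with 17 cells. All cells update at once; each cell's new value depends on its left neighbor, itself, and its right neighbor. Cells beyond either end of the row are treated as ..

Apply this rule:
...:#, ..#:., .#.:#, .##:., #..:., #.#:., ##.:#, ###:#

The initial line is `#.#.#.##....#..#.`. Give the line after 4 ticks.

#.#.#..#.##.#..#.
#.#.#..#..#.#..#.
#.#.#..#..#.#..#.  (fixed point — unchanged through tick 4)

#.#.#..#..#.#..#.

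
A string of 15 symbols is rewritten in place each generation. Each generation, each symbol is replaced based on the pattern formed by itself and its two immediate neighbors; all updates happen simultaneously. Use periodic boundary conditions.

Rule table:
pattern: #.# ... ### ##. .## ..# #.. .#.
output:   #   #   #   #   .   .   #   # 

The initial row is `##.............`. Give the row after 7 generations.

#####..########

.#############.
..#############
#..############
##..###########
###..##########
####..#########
#####..########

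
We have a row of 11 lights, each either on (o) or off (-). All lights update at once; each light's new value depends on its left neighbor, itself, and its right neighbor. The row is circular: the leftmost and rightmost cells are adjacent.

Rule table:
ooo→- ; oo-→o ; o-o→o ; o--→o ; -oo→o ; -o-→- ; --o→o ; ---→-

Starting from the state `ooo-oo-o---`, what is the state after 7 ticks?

ooooo---oo-

o-ooooo-o-o
ooo---oo-oo
--oo-ooooo-
-ooooo---oo
oo---oo-ooo
-oo-ooooo--
ooooo---oo-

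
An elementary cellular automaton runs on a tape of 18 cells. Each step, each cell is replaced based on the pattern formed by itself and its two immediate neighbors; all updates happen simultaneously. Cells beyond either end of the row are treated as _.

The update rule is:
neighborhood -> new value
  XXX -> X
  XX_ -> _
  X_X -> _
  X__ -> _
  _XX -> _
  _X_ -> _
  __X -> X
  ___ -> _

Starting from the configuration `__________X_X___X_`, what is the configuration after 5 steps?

_________X_____X__
________X_____X___
_______X_____X____
______X_____X_____
_____X_____X______

_____X_____X______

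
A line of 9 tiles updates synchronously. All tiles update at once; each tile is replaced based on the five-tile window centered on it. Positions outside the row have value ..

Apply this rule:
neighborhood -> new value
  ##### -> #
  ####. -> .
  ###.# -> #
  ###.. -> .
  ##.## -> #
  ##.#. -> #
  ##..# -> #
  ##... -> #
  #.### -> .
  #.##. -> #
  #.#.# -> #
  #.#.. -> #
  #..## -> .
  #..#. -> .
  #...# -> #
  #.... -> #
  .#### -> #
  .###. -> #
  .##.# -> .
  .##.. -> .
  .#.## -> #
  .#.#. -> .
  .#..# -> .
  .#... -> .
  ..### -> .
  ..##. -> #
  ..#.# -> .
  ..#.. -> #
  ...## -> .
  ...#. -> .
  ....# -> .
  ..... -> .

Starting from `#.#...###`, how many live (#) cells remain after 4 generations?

2

generation 1: ..#.#..#.
generation 2: ....#..#.
generation 3: ....#..#.  (fixed point — unchanged through generation 4)
count of #: 2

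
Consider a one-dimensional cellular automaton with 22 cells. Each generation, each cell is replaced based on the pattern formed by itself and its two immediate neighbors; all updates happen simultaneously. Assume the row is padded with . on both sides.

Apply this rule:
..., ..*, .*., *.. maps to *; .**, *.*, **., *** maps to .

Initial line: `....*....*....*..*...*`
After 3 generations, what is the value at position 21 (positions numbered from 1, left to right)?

*

**********************
......................
**********************
position 21 holds *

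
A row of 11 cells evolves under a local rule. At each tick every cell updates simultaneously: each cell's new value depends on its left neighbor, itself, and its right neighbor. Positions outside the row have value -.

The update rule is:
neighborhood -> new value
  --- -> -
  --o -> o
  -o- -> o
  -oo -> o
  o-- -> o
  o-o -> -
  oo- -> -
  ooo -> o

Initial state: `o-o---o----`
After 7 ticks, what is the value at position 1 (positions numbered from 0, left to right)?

o-oo-ooo---
o-o--oo-o--
o-oooo--oo-
o-ooo-ooo-o
o-oo--oo--o
o-o-ooo-ooo
o-o-oo--oo-
position 1 holds -

-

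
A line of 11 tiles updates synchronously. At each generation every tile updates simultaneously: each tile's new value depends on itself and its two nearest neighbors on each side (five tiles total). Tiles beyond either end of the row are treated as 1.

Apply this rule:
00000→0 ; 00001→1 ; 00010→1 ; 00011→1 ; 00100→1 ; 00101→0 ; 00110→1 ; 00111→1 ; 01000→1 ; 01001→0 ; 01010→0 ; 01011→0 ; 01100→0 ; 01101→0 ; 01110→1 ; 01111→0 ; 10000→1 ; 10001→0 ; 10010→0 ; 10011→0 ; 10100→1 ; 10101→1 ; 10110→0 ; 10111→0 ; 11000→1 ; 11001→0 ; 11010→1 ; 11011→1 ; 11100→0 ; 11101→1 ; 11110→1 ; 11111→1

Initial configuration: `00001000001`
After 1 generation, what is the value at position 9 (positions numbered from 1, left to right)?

1

11111110111
position 9 holds 1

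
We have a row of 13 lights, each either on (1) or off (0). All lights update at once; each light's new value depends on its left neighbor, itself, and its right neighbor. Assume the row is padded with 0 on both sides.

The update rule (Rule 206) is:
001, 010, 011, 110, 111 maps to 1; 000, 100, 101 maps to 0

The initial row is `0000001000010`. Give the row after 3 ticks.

0000011000110
0000111001110
0001111011110

0001111011110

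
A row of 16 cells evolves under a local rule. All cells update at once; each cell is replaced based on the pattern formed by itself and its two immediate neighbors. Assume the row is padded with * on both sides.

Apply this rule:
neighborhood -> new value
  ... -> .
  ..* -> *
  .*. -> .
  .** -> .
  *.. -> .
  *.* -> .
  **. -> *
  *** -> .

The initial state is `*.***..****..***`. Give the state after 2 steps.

step 1: *...*.*...*.*...
step 2: *..*.....*.....*

*..*.....*.....*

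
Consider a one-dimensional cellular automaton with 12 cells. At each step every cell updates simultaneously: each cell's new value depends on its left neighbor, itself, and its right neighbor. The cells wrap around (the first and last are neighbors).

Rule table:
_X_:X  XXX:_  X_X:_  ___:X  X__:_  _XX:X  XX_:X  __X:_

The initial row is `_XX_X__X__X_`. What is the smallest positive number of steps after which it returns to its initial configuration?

1

step 1: _XX_X__X__X_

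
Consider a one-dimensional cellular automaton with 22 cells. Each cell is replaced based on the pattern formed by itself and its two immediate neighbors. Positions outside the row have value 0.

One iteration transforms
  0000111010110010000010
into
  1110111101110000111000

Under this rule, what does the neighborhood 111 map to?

At position 5 the neighborhood is 111; the next row has 1 there.

1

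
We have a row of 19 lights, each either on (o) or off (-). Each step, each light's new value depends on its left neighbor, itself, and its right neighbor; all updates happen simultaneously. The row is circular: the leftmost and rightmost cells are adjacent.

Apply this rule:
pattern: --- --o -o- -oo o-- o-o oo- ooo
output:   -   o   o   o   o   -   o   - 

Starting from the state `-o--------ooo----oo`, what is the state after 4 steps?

-oo------oo-oo--ooo
-ooo----ooo-ooooo-o
-o-oo--oo-o-o---o-o
-o-oooooo-o-oo-oo-o

-o-oooooo-o-oo-oo-o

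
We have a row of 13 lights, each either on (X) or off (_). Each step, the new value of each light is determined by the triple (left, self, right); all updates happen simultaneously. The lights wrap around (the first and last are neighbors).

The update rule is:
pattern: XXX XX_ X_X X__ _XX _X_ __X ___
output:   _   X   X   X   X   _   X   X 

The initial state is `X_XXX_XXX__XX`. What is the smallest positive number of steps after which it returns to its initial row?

XXX_XXX_XXXX_
X_XXX_XXX__XX

2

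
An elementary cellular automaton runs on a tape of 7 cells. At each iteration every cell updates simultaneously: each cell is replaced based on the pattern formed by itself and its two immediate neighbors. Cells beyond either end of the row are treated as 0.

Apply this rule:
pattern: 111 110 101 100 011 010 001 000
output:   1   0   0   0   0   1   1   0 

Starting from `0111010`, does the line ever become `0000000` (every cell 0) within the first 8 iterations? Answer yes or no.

no

iteration 1: 1010010
iteration 2: 1010110
iteration 3: 1010000
iteration 4: 1010000  (fixed point — unchanged through iteration 8)
iteration 8 is 1010000, still not uniform 0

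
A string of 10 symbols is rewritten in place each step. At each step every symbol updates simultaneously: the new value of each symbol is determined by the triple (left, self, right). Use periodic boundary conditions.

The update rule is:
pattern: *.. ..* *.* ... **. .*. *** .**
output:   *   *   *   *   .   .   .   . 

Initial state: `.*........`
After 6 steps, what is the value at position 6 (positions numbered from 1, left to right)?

.

*.********
.*........  (repeats step 0; period 2)
step 6: .*........
position 6 holds .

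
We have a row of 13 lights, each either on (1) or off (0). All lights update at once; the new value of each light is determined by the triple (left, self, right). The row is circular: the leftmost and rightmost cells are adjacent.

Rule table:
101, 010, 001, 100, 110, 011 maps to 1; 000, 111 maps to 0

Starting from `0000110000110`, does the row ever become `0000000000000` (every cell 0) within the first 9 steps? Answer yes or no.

0001111001111
1011001111001
1111111001111
0000001111000
0000011001100
0000111111110
0001100000011
1011110000111
1110011001100
step 9 is 1110011001100, still not uniform 0

no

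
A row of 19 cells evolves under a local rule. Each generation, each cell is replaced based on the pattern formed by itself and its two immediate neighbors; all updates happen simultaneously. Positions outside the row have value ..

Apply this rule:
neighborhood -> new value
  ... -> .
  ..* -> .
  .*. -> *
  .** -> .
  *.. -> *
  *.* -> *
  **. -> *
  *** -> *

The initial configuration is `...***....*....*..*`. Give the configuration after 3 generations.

....***...**...**.*
.....***...**...***
......***...**...**

......***...**...**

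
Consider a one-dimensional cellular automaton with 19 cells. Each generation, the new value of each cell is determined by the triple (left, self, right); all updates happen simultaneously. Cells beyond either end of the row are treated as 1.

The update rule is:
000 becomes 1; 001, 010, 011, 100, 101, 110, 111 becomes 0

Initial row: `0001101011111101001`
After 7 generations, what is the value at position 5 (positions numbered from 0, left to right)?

0100000000000000000
0001111111111111110
0100000000000000000  (repeats generation 1; period 2)
generation 7: 0100000000000000000
position 5 holds 0

0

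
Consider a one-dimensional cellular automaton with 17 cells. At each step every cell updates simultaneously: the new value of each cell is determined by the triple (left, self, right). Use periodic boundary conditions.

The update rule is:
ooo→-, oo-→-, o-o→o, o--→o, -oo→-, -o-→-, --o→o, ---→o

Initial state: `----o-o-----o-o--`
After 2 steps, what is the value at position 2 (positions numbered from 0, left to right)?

-

oooo-o-ooooo-o-oo
----o-o-----o-o--
position 2 holds -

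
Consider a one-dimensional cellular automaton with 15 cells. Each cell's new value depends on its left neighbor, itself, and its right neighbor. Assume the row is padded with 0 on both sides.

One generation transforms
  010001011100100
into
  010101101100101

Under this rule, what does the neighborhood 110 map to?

1

At position 9 the neighborhood is 110; the next row has 1 there.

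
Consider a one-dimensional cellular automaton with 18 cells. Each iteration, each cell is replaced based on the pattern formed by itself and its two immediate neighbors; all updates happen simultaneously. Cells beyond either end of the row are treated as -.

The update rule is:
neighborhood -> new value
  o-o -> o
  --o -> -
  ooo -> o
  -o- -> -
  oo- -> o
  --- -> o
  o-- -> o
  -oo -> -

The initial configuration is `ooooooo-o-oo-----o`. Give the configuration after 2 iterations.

--ooooooo-o-oooooo

-ooooooo-o-ooooo--
--ooooooo-o-oooooo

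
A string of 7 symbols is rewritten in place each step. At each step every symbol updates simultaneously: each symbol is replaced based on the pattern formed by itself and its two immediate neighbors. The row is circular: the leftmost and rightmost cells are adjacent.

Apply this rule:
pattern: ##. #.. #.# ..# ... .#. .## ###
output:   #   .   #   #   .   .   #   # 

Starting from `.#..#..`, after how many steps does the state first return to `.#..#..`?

7

#..#...
..#...#
.#...#.
#...#..
...#..#
..#..#.
.#..#..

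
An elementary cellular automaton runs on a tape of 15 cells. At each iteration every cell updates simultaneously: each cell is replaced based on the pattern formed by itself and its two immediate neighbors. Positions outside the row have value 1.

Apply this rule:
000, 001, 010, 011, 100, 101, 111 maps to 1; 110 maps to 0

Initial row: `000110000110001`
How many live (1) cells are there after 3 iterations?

13

111101111101111
111011111011111
110111110111111
count of 1: 13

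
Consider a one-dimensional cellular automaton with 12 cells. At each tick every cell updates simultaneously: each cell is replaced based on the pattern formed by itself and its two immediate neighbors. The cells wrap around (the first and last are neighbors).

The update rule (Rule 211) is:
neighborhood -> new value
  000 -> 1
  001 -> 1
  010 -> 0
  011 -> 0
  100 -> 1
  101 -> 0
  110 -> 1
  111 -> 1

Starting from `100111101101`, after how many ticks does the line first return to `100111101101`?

12

tick 1: 111011100100
tick 2: 011001111011
tick 3: 001110111001
tick 4: 110110011110
tick 5: 010011101110
tick 6: 101101100111
tick 7: 100100111011
tick 8: 111011011001
tick 9: 111001001110
tick 10: 011110110110
tick 11: 101110010011
tick 12: 100111101101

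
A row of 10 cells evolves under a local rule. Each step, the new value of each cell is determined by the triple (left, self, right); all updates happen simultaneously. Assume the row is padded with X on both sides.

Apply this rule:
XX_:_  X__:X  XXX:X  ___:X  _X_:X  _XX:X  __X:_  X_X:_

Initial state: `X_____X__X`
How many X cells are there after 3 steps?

6

_XXXX_XX_X
_XXX__X__X
_XX_X_XX_X
count of X: 6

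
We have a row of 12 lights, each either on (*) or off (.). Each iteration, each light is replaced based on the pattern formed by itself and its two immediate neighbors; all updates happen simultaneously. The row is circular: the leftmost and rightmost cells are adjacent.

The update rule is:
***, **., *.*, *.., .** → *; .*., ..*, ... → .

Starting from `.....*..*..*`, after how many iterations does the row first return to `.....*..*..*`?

*.....*..*..
.*.....*..*.
..*.....*..*
*..*.....*..
.*..*.....*.
..*..*.....*
*..*..*.....
.*..*..*....
..*..*..*...
...*..*..*..
....*..*..*.
.....*..*..*

12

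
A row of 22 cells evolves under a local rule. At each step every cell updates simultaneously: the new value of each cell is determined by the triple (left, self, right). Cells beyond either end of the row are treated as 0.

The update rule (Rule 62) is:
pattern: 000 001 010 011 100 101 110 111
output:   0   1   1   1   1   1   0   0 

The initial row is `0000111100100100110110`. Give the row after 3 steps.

0001100011111111101101
0011010110000000011011
0110111101000000110110

0110111101000000110110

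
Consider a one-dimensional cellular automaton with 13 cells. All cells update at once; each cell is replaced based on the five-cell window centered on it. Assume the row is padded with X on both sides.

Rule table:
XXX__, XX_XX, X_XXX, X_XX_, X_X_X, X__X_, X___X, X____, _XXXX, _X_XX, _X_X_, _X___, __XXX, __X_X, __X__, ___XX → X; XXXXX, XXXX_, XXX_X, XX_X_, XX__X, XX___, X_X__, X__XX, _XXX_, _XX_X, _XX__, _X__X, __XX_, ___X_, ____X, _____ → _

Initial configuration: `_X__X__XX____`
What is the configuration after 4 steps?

___XX_____X_X
_XX___X___XXX
XX__X_XXXXXX_
_X_XXXXX____X

_X_XXXXX____X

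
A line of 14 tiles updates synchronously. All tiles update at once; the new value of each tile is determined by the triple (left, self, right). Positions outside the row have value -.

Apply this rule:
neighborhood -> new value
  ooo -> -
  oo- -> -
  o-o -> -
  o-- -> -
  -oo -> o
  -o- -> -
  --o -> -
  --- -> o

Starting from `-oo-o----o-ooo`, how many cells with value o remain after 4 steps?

-o----oo---o--
---oo-o--o---o
oo-o-------o--
o----ooooo---o
count of o: 7

7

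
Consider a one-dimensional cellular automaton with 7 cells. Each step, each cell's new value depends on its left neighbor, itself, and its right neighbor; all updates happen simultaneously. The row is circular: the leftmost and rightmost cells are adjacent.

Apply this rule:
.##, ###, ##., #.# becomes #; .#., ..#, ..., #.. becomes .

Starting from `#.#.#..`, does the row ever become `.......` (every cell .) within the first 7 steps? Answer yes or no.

.#.#...
..#....
.......
all cells are . at step 3

yes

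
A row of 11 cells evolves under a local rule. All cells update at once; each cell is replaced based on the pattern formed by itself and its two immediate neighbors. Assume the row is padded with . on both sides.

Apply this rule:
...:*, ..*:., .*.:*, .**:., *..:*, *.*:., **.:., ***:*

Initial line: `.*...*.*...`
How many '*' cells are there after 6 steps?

8

.***.*.****
..*..*..**.
*.**.**...*
*......**.*
******....*
.****.***.*
count of *: 8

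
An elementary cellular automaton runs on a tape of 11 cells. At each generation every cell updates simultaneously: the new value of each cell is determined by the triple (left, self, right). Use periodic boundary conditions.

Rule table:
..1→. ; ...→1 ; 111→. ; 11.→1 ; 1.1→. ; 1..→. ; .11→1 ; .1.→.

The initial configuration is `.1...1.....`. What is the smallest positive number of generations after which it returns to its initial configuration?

8

...1...1111
.1...1.1..1
...1.......
11...111111
.1.1.1.....
.......1111
.11111.1..1
.1...1.....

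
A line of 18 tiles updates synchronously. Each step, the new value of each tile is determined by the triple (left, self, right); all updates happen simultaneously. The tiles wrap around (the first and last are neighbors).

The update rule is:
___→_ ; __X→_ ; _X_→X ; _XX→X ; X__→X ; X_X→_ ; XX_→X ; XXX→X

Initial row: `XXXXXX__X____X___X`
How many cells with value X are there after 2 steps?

XXXXXXX_XX___XX__X
XXXXXXX_XXX__XXX_X
count of X: 14

14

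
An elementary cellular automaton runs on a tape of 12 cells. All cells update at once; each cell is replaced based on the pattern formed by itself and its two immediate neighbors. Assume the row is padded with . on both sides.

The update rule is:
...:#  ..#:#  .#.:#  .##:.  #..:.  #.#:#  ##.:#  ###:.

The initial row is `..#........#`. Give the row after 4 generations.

.####......#

###.########
..##.......#
##.#.#######
.####......#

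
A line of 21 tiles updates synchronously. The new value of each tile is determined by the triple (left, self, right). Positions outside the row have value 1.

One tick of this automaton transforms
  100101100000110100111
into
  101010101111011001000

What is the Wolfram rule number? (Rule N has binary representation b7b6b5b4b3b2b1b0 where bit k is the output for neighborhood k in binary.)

position 19: 111 → 0  (bit 7 = 0)
position 0: 110 → 1  (bit 6 = 1)
position 4: 101 → 1  (bit 5 = 1)
position 1: 100 → 0  (bit 4 = 0)
position 5: 011 → 0  (bit 3 = 0)
position 3: 010 → 0  (bit 2 = 0)
position 2: 001 → 1  (bit 1 = 1)
position 8: 000 → 1  (bit 0 = 1)
bits b7..b0 = 01100011 = 99

99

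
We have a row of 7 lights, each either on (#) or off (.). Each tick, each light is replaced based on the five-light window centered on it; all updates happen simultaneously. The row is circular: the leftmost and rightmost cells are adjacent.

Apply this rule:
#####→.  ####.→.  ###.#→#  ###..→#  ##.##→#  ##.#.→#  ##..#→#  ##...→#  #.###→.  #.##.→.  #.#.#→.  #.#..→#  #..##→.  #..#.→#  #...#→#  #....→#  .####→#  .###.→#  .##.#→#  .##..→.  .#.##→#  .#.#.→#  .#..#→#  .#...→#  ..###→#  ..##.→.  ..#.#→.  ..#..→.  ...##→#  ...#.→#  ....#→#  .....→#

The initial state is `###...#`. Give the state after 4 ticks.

#.#####
##.#...
.######
#.#...#

#.#...#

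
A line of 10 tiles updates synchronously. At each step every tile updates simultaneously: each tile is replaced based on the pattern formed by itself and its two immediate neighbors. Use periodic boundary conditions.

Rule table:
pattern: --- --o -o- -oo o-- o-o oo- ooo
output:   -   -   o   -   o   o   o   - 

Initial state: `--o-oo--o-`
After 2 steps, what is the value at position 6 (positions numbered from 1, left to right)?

-

step 1: --oo-oo-oo
step 2: o--oo-oo-o
position 6 holds -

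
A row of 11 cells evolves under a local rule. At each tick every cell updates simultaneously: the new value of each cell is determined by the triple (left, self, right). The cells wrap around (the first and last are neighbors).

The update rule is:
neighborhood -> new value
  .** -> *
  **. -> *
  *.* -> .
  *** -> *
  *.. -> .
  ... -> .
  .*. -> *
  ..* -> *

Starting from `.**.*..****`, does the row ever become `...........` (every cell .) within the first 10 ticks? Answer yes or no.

.**.*.*****
.**.*.*****  (fixed point — unchanged through tick 10)
tick 10 is .**.*.*****, still not uniform .

no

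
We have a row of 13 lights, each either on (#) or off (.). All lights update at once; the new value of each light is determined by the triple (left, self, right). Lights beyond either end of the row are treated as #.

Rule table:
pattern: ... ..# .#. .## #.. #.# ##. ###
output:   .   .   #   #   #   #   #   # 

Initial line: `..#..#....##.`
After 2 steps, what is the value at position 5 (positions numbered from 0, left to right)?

#.##.##...###
########..###
position 5 holds #

#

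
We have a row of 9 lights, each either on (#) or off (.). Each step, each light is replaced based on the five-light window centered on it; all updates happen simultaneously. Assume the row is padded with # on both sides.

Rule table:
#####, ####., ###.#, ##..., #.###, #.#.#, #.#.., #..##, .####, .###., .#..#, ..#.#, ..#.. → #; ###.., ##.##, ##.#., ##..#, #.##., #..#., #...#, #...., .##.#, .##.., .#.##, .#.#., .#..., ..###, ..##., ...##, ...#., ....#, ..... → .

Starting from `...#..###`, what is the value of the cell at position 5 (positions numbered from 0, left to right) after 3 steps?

#..###.##
..#.##.##
..#....##
position 5 holds .

.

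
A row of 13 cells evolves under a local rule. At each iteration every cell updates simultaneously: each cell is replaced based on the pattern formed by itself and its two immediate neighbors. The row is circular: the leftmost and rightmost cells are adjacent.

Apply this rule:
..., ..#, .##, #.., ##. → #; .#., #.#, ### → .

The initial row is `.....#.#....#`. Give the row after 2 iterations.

#####...####.
#...#####..#.

#...#####..#.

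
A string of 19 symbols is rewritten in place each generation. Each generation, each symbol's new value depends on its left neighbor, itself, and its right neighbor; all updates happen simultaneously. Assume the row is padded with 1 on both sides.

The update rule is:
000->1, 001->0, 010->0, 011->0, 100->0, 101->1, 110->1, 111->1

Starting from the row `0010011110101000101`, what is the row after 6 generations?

generation 1: 0000001111010010010
generation 2: 0111100111100000001
generation 3: 1011100011101111100
generation 4: 1101101001110111100
generation 5: 1110110000111011100
generation 6: 1111010110011101100

1111010110011101100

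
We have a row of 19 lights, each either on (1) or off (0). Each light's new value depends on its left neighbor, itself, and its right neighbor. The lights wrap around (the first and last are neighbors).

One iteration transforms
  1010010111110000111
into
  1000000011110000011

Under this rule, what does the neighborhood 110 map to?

At position 0 the neighborhood is 110; the next row has 1 there.

1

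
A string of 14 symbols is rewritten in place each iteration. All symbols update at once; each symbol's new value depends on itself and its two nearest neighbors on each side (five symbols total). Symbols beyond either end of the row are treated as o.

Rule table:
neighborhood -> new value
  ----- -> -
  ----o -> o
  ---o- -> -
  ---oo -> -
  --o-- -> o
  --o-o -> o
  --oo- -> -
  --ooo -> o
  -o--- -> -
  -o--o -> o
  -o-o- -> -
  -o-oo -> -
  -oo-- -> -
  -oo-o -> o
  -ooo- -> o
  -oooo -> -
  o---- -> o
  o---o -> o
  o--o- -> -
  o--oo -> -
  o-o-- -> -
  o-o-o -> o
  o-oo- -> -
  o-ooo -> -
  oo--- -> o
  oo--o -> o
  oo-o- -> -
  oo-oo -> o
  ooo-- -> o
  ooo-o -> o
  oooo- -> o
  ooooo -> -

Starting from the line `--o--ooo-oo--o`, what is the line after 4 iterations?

o-oo-oooo--o-o
oo-oo--ooo-o--
ooo--o-ooo--o-
-ooo-o--ooo-o-

-ooo-o--ooo-o-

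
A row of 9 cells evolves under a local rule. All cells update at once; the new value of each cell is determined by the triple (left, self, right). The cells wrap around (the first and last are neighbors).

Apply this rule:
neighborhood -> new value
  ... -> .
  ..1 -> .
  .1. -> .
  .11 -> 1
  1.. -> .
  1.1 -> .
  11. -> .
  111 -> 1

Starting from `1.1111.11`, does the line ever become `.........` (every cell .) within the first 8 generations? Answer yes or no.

..111..11
..11...1.
..1......
.........
all cells are . at generation 4

yes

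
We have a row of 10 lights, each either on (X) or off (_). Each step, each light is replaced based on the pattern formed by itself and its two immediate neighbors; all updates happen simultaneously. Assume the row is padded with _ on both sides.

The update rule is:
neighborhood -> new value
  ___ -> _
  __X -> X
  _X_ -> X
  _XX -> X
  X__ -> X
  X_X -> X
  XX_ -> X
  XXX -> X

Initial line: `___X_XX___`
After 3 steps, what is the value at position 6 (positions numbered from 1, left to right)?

step 1: __XXXXXX__
step 2: _XXXXXXXX_
step 3: XXXXXXXXXX
position 6 holds X

X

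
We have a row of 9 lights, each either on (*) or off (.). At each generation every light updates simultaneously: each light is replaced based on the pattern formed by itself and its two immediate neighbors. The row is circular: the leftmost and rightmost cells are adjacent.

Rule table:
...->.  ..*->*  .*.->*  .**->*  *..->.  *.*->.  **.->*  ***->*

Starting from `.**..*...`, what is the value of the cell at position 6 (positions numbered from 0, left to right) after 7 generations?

.

generation 1: ***.**...
generation 2: ***.**..*
generation 3: ***.**.**
generation 4: ***.**.**  (fixed point — unchanged through generation 7)
position 6 holds .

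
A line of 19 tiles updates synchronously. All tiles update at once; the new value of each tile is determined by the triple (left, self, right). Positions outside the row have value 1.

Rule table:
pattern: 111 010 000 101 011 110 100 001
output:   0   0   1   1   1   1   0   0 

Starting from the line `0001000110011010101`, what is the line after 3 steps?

1000001010001111111

0100010110011101011
1001001110010110110
1000001010001111111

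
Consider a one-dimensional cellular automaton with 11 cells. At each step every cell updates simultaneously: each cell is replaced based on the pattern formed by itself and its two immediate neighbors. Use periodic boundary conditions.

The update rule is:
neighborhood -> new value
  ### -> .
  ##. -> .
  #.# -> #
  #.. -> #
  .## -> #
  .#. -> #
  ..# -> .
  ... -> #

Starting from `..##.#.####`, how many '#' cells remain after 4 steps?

#.#.####...
#####...##.
#....##.#.#
.###.#.####
count of #: 8

8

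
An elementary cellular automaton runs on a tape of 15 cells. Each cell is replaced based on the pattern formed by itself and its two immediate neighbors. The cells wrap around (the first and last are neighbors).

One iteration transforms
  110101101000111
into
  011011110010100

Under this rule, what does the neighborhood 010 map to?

0

At position 3 the neighborhood is 010; the next row has 0 there.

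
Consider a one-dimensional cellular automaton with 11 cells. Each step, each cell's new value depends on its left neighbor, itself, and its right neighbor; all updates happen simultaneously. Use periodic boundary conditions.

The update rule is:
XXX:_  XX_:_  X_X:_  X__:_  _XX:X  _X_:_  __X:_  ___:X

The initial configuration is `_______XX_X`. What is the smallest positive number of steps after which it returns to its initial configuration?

_XXXXX_X___
_X_______XX
___XXXXX_X_
XX_X_______
X____XXXXX_
__XX_X_____
X_X____XXXX
____XX_X___
XXX_X____XX
______XX_X_
XXXXX_X____
X_______XX_
__XXXXX_X__
X_X_______X
____XXXXX_X
_XX_X______
_X____XXXXX
___XX_X____
XX_X____XXX
_____XX_X__
XXXX_X____X
_______XX_X

22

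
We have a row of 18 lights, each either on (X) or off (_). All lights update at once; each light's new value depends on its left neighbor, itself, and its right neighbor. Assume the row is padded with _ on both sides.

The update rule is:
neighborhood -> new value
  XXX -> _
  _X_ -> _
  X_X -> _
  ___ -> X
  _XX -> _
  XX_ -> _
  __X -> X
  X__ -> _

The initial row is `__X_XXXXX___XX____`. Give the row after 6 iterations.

_____XXXXXXX___XX_

XX________XX___XXX
___XXXXXXX___XX___
XXX________XX___XX
____XXXXXXX___XX__
XXXX________XX___X
_____XXXXXXX___XX_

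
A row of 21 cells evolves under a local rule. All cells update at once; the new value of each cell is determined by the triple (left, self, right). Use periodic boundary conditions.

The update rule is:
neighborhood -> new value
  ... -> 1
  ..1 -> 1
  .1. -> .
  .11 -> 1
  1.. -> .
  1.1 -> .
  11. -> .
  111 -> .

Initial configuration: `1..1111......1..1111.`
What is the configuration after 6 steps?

.111111..1111.....11.

..11....11111..11....
111..1111.....11..111
....11....11111..11..
11111..1111.....11..1
......11....11111..11
.111111..1111.....11.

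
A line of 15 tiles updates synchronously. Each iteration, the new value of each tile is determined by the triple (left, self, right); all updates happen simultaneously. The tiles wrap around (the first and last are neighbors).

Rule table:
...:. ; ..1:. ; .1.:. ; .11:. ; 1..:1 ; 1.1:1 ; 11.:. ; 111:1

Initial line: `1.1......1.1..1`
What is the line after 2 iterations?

..1.1......1.1.

iteration 1: .1.1......1.1..
iteration 2: ..1.1......1.1.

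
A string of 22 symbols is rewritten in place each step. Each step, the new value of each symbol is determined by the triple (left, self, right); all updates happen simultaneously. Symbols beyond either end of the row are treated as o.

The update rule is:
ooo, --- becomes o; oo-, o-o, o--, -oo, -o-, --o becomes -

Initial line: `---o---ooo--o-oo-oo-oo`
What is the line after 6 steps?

---ooooo------oo--ooo-

-o---o--o------------o
---o------oooooooooo--
-o---oooo--oooooooo---
---o--oo----oooooo--o-
-o-------oo--oooo-----
---ooooo------oo--ooo-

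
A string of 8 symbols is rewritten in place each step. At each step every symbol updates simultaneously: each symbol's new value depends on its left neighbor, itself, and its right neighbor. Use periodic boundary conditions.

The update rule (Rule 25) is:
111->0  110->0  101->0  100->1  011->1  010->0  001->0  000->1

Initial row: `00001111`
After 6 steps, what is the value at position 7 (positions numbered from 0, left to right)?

1

step 1: 11101000
step 2: 10000110
step 3: 01110100
step 4: 01000011
step 5: 00111010
step 6: 10100001
position 7 holds 1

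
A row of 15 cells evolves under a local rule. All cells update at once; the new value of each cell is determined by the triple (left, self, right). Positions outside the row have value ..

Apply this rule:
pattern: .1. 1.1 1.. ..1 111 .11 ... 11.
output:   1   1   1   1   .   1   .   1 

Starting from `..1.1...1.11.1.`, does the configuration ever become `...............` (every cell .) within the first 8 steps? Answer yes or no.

.11111.11111111
11...111......1
111.11.11....11
1.11111111..111
111......1111.1
1.11....11..111
11111..111111.1
1...1111....111
step 8 is 1...1111....111, still not uniform .

no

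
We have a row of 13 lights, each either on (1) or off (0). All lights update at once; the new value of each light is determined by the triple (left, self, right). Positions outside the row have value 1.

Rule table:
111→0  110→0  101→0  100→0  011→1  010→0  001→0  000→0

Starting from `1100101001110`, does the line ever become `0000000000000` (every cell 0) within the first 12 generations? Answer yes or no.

yes

generation 1: 0000000001000
generation 2: 0000000000000
all cells are 0 at generation 2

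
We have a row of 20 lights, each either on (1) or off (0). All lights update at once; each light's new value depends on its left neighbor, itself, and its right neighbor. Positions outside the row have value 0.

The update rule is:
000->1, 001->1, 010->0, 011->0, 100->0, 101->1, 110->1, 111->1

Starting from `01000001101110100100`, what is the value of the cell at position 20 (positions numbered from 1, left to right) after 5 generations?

0

10011110110111001001
00101111011011010010
11010111101101100100
01101011110110101001
10110101111011010010
position 20 holds 0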